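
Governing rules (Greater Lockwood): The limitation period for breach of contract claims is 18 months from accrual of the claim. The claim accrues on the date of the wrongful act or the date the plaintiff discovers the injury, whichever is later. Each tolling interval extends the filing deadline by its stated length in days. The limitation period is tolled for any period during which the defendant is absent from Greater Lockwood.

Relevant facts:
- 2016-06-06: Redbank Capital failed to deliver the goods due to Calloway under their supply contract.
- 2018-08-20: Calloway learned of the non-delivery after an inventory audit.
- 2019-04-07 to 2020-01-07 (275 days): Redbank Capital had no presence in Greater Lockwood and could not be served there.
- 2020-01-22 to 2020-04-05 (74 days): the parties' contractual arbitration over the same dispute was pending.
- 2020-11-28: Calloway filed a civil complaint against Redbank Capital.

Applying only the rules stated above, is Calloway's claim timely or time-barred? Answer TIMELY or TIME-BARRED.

TIME-BARRED

Because discovery on 2018-08-20 post-dates the 2016-06-06 act, accrual under the later-of rule falls on 2018-08-20.
Adding the 18 months base period to 2018-08-20 gives a deadline of 2020-02-20, before any tolling.
The defendant's absence from the jurisdiction from 2019-04-07 to 2020-01-07 tolled the period for 275 days, extending the deadline to 2020-11-21.
No stated provision tolls the period for a pending arbitration, so the interval from 2020-01-22 to 2020-04-05 has no effect on the deadline.
The 2020-11-28 filing falls after the 2020-11-21 deadline; the claim is time-barred.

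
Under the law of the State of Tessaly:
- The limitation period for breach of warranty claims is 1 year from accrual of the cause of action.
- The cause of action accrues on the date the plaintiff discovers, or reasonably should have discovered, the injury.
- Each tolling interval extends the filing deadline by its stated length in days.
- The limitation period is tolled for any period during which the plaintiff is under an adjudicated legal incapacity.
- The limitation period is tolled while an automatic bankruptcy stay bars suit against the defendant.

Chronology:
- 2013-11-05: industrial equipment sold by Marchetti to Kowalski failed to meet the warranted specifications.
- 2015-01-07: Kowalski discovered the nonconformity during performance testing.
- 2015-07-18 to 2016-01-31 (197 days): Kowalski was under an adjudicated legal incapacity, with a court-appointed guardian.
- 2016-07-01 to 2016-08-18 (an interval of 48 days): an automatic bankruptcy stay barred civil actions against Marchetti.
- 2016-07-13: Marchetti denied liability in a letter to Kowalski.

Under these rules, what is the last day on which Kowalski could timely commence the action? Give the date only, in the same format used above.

The claim did not accrue until Kowalski discovered the injury on 2015-01-07; the 2013-11-05 act date does not start the clock under the stated rule.
The untolled deadline — 1 year after 2015-01-07 — is 2016-01-07.
The period was tolled for 197 days by the plaintiff's legal incapacity (2015-07-18 to 2016-01-31), pushing the deadline to 2016-07-22.
The automatic bankruptcy stay from 2016-07-01 to 2016-08-18 tolled the period for 48 days, extending the deadline to 2016-09-08.
None of the other events listed affects the running of the period under the stated rules.

2016-09-08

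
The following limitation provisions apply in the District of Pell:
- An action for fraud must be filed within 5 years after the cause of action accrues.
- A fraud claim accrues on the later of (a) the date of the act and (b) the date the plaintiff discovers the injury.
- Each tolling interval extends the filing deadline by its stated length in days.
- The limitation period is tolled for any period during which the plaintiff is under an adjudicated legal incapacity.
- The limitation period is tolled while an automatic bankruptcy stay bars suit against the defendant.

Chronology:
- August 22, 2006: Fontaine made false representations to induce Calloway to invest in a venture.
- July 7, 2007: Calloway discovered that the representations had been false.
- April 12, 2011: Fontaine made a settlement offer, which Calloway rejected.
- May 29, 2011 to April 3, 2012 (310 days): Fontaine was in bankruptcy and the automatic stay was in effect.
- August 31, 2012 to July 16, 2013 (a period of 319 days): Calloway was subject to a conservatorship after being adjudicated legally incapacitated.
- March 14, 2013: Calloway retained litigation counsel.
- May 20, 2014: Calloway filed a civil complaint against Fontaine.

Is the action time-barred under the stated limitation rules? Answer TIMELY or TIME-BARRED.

Taking the later of the act (August 22, 2006) and discovery (July 7, 2007), the claim accrued on July 7, 2007.
5 years from July 7, 2007 is July 7, 2012.
Because the automatic bankruptcy stay ran from May 29, 2011 to April 3, 2012, the deadline is extended by 310 days to May 13, 2013.
Because the plaintiff's legal incapacity ran from August 31, 2012 to July 16, 2013, the deadline is extended by 319 days to March 28, 2014.
None of the other events listed affects the running of the period under the stated rules.
The May 20, 2014 filing falls after the March 28, 2014 deadline; the claim is time-barred.

TIME-BARRED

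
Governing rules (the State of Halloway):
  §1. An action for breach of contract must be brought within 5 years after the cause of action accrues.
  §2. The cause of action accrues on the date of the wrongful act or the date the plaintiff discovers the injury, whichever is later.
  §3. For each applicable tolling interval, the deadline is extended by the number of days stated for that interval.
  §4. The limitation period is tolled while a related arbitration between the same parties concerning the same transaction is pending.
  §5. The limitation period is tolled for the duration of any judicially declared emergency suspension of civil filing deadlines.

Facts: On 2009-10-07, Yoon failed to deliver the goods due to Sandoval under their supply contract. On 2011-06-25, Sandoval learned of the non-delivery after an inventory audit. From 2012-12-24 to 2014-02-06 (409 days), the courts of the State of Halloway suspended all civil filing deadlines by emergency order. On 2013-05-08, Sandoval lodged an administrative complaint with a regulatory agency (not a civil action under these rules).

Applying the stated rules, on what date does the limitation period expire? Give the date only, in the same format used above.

2017-08-08

Taking the later of the act (2009-10-07) and discovery (2011-06-25), the claim accrued on 2011-06-25.
5 years from 2011-06-25 is 2016-06-25.
Because the emergency suspension of filing deadlines ran from 2012-12-24 to 2014-02-06, the deadline is extended by 409 days to 2017-08-08.
None of the other events listed affects the running of the period under the stated rules.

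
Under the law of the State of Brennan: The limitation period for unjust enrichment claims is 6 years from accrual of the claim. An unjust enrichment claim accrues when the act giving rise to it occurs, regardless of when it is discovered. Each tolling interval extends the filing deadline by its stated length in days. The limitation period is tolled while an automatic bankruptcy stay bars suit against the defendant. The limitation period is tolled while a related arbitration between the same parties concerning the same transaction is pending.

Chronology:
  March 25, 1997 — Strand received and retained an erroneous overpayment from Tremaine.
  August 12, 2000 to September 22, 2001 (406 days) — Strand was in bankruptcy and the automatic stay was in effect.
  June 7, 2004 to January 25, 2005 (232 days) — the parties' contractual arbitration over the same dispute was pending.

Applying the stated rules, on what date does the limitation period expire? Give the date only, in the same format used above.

May 4, 2004

The claim accrued on March 25, 1997, the date of the act.
The untolled deadline — 6 years after March 25, 1997 — is March 25, 2003.
The period was tolled for 406 days by the automatic bankruptcy stay (August 12, 2000 to September 22, 2001), pushing the deadline to May 4, 2004.
The pending related arbitration starting June 7, 2004 came too late — the period had run on May 4, 2004 — and so does not extend the deadline.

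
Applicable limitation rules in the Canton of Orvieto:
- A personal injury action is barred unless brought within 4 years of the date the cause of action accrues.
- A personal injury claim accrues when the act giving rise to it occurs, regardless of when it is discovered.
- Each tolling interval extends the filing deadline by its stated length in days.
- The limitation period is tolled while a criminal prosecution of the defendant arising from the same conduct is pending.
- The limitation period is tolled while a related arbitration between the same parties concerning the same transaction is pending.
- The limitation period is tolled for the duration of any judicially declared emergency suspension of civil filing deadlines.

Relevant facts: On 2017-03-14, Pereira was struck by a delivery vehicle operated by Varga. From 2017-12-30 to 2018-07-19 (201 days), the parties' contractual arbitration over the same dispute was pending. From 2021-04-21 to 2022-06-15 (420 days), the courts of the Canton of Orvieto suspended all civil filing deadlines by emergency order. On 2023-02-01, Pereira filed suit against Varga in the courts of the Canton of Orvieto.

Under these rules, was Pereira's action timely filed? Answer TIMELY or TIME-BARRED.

TIME-BARRED

The cause of action accrued on 2017-03-14, the date of the act.
Adding the 4 years base period to 2017-03-14 gives a deadline of 2021-03-14, before any tolling.
Because the pending related arbitration ran from 2017-12-30 to 2018-07-19, the deadline is extended by 201 days to 2021-10-01.
The period was tolled for 420 days by the emergency suspension of filing deadlines (2021-04-21 to 2022-06-15), pushing the deadline to 2022-11-25.
Pereira filed on 2023-02-01, after the 2022-11-25 deadline, so the action is time-barred.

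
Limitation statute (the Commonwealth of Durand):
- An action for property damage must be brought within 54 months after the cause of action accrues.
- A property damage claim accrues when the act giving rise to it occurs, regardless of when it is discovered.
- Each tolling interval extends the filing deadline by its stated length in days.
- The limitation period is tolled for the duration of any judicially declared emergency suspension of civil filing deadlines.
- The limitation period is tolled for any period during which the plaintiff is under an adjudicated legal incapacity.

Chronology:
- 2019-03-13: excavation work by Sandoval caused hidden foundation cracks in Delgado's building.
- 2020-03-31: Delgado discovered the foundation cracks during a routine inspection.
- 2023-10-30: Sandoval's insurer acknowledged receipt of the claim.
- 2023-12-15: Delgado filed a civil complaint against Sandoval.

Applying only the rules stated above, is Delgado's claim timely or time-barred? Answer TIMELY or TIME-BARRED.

TIME-BARRED

Accrual is governed by the date of the act, so the period began to run on 2019-03-13; the later discovery on 2020-03-31 is irrelevant under the stated rule.
The untolled deadline — 54 months after 2019-03-13 — is 2023-09-13.
None of the other events listed affects the running of the period under the stated rules.
Filing on 2023-12-15 missed the 2023-09-13 deadline — the action is time-barred.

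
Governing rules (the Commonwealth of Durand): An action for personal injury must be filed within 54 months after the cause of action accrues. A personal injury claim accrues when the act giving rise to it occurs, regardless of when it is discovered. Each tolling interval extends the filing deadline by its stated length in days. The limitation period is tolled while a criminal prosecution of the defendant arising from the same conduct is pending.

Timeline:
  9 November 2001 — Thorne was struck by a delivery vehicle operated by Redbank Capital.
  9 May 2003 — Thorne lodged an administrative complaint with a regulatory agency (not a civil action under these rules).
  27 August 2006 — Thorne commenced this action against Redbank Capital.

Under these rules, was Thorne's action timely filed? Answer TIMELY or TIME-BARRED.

The limitation period began to run on 9 November 2001.
Adding the 54 months base period to 9 November 2001 gives a deadline of 9 May 2006, before any tolling.
Nothing else in the chronology tolls or restarts the period.
Filing on 27 August 2006 missed the 9 May 2006 deadline — the action is time-barred.

TIME-BARRED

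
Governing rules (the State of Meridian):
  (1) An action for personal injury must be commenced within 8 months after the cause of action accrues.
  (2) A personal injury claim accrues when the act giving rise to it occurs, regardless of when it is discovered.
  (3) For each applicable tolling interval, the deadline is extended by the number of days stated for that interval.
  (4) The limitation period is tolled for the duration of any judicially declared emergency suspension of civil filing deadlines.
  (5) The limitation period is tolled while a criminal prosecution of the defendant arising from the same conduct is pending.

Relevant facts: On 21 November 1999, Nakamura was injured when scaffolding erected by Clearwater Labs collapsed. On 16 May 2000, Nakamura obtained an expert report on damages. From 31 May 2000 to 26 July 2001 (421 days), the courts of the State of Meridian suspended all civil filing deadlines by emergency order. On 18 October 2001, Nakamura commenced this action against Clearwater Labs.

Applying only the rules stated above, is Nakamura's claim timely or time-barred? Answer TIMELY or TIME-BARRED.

TIME-BARRED

The claim accrued on 21 November 1999, when the wrongful act occurred.
8 months from 21 November 1999 is 21 July 2000.
The emergency suspension of filing deadlines from 31 May 2000 to 26 July 2001 tolled the period for 421 days, extending the deadline to 15 September 2001.
None of the other events listed affects the running of the period under the stated rules.
The 18 October 2001 filing falls after the 15 September 2001 deadline; the claim is time-barred.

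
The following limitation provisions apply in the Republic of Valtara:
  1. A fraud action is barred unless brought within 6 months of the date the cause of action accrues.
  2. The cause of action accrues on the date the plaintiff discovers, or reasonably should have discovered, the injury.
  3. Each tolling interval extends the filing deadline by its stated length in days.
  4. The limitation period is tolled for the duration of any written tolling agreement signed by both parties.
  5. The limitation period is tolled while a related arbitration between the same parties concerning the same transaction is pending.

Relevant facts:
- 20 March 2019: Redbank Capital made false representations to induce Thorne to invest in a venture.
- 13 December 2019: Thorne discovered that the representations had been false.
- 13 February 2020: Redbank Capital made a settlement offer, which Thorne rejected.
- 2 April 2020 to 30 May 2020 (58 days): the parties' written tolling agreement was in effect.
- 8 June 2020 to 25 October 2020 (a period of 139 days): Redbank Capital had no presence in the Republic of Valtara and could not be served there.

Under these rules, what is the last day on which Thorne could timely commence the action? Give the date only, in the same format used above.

The claim did not accrue until Thorne discovered the injury on 13 December 2019; the 20 March 2019 act date does not start the clock under the stated rule.
6 months from 13 December 2019 is 13 June 2020.
Because the written tolling agreement ran from 2 April 2020 to 30 May 2020, the deadline is extended by 58 days to 10 August 2020.
The defendant's absence from the jurisdiction from 8 June 2020 to 25 October 2020 does not toll the period, because no stated rule makes the defendant's absence a tolling event.
Nothing else in the chronology tolls or restarts the period.

10 August 2020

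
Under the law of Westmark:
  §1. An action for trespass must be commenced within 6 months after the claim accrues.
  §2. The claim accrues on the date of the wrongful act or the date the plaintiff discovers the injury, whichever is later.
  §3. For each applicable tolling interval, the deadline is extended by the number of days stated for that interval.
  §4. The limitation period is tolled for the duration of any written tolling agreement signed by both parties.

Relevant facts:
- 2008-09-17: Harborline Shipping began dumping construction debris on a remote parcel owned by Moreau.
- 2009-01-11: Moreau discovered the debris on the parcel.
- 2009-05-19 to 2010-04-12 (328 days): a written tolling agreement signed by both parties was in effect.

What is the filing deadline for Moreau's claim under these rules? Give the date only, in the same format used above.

The claim accrued on 2009-01-11 — the later of the 2008-09-17 act and the 2009-01-11 discovery.
Adding the 6 months base period to 2009-01-11 gives a deadline of 2009-07-11, before any tolling.
Because the written tolling agreement ran from 2009-05-19 to 2010-04-12, the deadline is extended by 328 days to 2010-06-04.

2010-06-04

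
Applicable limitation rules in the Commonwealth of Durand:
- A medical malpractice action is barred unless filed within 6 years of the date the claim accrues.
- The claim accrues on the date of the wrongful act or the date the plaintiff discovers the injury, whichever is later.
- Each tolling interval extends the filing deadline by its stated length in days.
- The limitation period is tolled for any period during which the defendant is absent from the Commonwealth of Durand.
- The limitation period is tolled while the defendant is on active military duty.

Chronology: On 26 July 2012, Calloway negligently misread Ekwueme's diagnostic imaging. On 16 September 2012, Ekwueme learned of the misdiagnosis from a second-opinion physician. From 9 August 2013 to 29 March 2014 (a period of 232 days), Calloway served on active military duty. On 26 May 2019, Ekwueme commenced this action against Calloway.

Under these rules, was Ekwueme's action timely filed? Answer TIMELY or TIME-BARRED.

TIME-BARRED

Because discovery on 16 September 2012 post-dates the 26 July 2012 act, accrual under the later-of rule falls on 16 September 2012.
The untolled deadline — 6 years after 16 September 2012 — is 16 September 2018.
Because the defendant's active military service ran from 9 August 2013 to 29 March 2014, the deadline is extended by 232 days to 6 May 2019.
Filing on 26 May 2019 missed the 6 May 2019 deadline — the action is time-barred.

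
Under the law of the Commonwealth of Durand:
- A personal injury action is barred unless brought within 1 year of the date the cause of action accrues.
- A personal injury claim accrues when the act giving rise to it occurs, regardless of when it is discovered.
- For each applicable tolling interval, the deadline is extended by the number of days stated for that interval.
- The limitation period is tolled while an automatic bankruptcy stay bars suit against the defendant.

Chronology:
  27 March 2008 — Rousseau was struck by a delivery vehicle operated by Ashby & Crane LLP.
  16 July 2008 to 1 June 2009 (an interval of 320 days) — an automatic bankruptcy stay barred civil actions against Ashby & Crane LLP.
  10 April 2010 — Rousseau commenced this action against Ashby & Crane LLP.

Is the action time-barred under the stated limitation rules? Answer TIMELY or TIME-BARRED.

The claim accrued on 27 March 2008, when the wrongful act occurred.
Adding the 1 year base period to 27 March 2008 gives a deadline of 27 March 2009, before any tolling.
Because the automatic bankruptcy stay ran from 16 July 2008 to 1 June 2009, the deadline is extended by 320 days to 10 February 2010.
Filing on 10 April 2010 missed the 10 February 2010 deadline — the action is time-barred.

TIME-BARRED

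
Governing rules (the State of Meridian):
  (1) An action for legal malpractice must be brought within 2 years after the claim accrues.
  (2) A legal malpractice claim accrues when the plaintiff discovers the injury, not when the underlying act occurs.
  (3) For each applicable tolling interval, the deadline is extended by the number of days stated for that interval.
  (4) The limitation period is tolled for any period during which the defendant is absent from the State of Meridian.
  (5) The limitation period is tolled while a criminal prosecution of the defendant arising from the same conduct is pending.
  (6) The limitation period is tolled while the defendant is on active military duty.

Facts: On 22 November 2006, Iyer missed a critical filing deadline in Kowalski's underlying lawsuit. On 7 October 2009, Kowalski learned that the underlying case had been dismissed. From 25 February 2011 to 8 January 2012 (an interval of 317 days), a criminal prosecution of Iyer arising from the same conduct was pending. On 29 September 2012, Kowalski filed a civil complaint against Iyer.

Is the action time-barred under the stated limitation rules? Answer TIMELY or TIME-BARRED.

Under the discovery rule, the claim accrued on 7 October 2009, when Kowalski discovered the injury — not on the 22 November 2006 date of the underlying act.
Adding the 2 years base period to 7 October 2009 gives a deadline of 7 October 2011, before any tolling.
The pending criminal prosecution from 25 February 2011 to 8 January 2012 tolled the period for 317 days, extending the deadline to 19 August 2012.
Kowalski filed on 29 September 2012, after the 19 August 2012 deadline, so the action is time-barred.

TIME-BARRED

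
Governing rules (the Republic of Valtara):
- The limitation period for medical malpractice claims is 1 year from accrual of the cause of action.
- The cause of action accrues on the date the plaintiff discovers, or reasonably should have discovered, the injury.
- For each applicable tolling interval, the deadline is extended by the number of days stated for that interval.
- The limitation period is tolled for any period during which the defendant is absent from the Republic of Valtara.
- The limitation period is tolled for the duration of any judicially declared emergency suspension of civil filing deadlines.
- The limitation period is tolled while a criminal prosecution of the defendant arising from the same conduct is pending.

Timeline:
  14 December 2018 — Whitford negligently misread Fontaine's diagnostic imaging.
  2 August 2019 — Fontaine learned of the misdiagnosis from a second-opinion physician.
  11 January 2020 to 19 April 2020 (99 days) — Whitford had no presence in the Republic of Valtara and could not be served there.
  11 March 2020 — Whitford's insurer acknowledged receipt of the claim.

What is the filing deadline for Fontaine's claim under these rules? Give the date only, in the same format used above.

Under the discovery rule, the claim accrued on 2 August 2019, when Fontaine discovered the injury — not on the 14 December 2018 date of the underlying act.
1 year from 2 August 2019 is 2 August 2020.
Because the defendant's absence from the jurisdiction ran from 11 January 2020 to 19 April 2020, the deadline is extended by 99 days to 9 November 2020.
None of the other events listed affects the running of the period under the stated rules.

9 November 2020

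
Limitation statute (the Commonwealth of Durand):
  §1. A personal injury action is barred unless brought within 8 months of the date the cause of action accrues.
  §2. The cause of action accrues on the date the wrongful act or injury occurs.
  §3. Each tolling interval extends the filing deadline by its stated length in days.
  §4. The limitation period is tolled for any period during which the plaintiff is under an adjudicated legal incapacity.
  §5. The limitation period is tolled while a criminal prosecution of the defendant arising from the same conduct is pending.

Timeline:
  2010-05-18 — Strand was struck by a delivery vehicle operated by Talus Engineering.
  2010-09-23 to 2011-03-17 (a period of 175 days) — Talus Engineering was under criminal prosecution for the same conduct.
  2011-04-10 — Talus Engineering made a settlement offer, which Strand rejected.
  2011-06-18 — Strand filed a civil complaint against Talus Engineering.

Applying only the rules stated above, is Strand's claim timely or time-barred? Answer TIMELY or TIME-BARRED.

The limitation period began to run on 2010-05-18.
The untolled deadline — 8 months after 2010-05-18 — is 2011-01-18.
Because the pending criminal prosecution ran from 2010-09-23 to 2011-03-17, the deadline is extended by 175 days to 2011-07-12.
Nothing else in the chronology tolls or restarts the period.
The 2011-06-18 filing precedes the 2011-07-12 deadline; the claim is timely.

TIMELY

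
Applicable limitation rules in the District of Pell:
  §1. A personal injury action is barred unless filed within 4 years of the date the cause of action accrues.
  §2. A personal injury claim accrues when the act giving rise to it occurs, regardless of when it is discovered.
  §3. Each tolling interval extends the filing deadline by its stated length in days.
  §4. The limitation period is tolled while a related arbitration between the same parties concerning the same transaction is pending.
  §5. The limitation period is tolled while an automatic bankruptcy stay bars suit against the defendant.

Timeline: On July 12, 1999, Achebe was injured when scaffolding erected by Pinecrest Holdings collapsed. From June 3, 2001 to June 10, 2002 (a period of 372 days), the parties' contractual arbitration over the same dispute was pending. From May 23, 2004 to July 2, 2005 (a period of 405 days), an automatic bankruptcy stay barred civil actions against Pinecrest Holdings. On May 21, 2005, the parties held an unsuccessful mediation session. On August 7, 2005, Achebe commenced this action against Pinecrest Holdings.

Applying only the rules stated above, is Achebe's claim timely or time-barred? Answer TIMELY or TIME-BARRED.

The cause of action accrued on July 12, 1999, the date of the act.
Adding the 4 years base period to July 12, 1999 gives a deadline of July 12, 2003, before any tolling.
The period was tolled for 372 days by the pending related arbitration (June 3, 2001 to June 10, 2002), pushing the deadline to July 18, 2004.
The automatic bankruptcy stay from May 23, 2004 to July 2, 2005 tolled the period for 405 days, extending the deadline to August 27, 2005.
The other events in the timeline have no effect on the limitation period under the stated rules.
The August 7, 2005 filing precedes the August 27, 2005 deadline; the claim is timely.

TIMELY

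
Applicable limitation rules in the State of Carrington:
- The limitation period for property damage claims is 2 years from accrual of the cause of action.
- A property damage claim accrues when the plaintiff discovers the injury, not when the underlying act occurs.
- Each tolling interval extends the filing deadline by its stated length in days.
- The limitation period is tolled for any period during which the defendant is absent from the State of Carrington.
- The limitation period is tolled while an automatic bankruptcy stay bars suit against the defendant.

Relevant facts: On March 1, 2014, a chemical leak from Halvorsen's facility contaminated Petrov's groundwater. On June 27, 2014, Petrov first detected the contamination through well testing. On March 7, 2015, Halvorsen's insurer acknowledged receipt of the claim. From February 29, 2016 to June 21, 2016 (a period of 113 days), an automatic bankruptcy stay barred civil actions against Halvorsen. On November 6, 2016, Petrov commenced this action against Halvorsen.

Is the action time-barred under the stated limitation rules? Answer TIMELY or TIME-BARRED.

TIME-BARRED

The claim did not accrue until Petrov discovered the injury on June 27, 2014; the March 1, 2014 act date does not start the clock under the stated rule.
The untolled deadline — 2 years after June 27, 2014 — is June 27, 2016.
The automatic bankruptcy stay from February 29, 2016 to June 21, 2016 tolled the period for 113 days, extending the deadline to October 18, 2016.
The other events in the timeline have no effect on the limitation period under the stated rules.
Petrov filed on November 6, 2016, after the October 18, 2016 deadline, so the action is time-barred.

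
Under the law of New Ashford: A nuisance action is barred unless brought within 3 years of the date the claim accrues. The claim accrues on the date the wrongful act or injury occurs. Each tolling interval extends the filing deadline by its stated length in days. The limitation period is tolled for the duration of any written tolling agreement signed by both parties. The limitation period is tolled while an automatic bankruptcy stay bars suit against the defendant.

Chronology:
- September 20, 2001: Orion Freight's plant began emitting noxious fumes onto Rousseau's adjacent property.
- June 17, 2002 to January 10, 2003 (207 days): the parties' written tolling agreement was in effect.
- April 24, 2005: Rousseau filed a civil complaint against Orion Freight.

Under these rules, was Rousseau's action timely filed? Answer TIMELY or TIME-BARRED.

The claim accrued on September 20, 2001, when the wrongful act occurred.
The untolled deadline — 3 years after September 20, 2001 — is September 20, 2004.
The written tolling agreement from June 17, 2002 to January 10, 2003 tolled the period for 207 days, extending the deadline to April 15, 2005.
The April 24, 2005 filing falls after the April 15, 2005 deadline; the claim is time-barred.

TIME-BARRED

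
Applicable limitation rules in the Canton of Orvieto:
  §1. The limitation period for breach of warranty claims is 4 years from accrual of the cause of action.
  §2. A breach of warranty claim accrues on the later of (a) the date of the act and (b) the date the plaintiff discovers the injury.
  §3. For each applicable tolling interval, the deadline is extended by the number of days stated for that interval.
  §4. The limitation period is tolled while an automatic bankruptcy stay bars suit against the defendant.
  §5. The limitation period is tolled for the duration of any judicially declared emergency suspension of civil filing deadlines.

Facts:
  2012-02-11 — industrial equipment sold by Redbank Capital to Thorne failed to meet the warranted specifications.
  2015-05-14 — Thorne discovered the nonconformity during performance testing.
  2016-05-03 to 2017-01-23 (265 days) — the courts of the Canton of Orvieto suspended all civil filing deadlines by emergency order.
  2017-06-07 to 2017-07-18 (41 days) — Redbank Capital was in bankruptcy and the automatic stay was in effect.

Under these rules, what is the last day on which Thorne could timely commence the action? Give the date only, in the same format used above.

Because discovery on 2015-05-14 post-dates the 2012-02-11 act, accrual under the later-of rule falls on 2015-05-14.
The untolled deadline — 4 years after 2015-05-14 — is 2019-05-14.
Because the emergency suspension of filing deadlines ran from 2016-05-03 to 2017-01-23, the deadline is extended by 265 days to 2020-02-03.
The period was tolled for 41 days by the automatic bankruptcy stay (2017-06-07 to 2017-07-18), pushing the deadline to 2020-03-15.

2020-03-15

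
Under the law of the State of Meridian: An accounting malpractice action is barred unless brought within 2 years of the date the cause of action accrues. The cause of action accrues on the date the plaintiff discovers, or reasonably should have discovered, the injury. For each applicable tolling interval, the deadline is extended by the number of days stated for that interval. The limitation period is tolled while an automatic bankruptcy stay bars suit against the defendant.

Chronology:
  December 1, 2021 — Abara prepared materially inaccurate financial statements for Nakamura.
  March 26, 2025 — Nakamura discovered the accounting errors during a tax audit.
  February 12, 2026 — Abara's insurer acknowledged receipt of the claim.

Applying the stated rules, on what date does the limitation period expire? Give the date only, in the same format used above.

Under the discovery rule, the claim accrued on March 26, 2025, when Nakamura discovered the injury — not on the December 1, 2021 date of the underlying act.
2 years from March 26, 2025 is March 26, 2027.
The other events in the timeline have no effect on the limitation period under the stated rules.

March 26, 2027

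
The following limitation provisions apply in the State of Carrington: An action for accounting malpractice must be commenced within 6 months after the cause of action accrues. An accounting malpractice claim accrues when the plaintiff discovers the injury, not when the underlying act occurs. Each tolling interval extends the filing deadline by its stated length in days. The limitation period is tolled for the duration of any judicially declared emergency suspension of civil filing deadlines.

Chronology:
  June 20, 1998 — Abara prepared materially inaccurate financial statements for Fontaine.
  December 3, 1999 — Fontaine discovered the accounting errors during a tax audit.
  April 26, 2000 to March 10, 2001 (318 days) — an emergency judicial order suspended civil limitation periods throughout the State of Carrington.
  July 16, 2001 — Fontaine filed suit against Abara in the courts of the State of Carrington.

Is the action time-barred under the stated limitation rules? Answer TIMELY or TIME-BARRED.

TIME-BARRED

Accrual is tied to discovery, so the period began on December 3, 1999 rather than on June 20, 1998 when the act occurred.
6 months from December 3, 1999 is June 3, 2000.
The period was tolled for 318 days by the emergency suspension of filing deadlines (April 26, 2000 to March 10, 2001), pushing the deadline to April 17, 2001.
Filing on July 16, 2001 missed the April 17, 2001 deadline — the action is time-barred.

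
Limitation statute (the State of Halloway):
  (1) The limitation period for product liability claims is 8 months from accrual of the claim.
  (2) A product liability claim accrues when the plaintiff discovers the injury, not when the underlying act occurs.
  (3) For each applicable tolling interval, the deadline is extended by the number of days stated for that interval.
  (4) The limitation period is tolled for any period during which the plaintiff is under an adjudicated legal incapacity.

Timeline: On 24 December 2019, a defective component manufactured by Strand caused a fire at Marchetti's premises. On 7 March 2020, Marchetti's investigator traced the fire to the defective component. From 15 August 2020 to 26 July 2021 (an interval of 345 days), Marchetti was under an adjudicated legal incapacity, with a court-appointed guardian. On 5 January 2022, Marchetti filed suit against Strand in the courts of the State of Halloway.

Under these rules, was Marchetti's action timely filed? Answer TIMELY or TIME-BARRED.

TIME-BARRED

The claim did not accrue until Marchetti discovered the injury on 7 March 2020; the 24 December 2019 act date does not start the clock under the stated rule.
8 months from 7 March 2020 is 7 November 2020.
The period was tolled for 345 days by the plaintiff's legal incapacity (15 August 2020 to 26 July 2021), pushing the deadline to 18 October 2021.
The 5 January 2022 filing falls after the 18 October 2021 deadline; the claim is time-barred.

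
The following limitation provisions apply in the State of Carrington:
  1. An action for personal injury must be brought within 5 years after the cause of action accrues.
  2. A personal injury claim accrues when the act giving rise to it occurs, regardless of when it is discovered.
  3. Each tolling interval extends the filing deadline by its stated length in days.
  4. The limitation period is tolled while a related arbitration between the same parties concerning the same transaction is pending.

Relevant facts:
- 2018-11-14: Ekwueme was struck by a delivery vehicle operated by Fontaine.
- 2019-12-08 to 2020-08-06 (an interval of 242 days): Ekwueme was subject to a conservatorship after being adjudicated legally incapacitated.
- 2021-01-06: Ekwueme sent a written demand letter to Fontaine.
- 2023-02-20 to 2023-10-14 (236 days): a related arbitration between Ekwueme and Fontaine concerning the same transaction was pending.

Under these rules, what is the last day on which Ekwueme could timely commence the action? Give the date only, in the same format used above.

2024-07-07

The cause of action accrued on 2018-11-14, the date of the act.
Adding the 5 years base period to 2018-11-14 gives a deadline of 2023-11-14, before any tolling.
The period was tolled for 236 days by the pending related arbitration (2023-02-20 to 2023-10-14), pushing the deadline to 2024-07-07.
No stated provision tolls the period for the plaintiff's incapacity, so the interval from 2019-12-08 to 2020-08-06 has no effect on the deadline.
None of the other events listed affects the running of the period under the stated rules.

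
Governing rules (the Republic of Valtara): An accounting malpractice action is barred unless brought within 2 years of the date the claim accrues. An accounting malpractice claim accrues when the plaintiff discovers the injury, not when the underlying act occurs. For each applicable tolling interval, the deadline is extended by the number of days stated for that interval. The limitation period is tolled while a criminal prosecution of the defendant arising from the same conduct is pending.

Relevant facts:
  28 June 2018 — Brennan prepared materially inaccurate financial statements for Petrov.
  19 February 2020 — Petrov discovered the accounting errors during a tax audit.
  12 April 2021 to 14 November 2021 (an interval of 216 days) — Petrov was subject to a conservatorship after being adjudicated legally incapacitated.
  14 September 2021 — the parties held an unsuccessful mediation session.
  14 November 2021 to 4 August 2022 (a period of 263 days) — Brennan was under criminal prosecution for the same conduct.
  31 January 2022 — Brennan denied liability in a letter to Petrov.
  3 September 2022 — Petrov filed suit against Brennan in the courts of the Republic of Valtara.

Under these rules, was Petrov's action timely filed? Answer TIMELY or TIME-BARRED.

The claim did not accrue until Petrov discovered the injury on 19 February 2020; the 28 June 2018 act date does not start the clock under the stated rule.
Adding the 2 years base period to 19 February 2020 gives a deadline of 19 February 2022, before any tolling.
The period was tolled for 263 days by the pending criminal prosecution (14 November 2021 to 4 August 2022), pushing the deadline to 9 November 2022.
Although the plaintiff's incapacity ran from 12 April 2021 to 14 November 2021, the stated rules do not make that a tolling event, so it is disregarded.
The other events in the timeline have no effect on the limitation period under the stated rules.
Filing on 3 September 2022 beat the 9 November 2022 deadline — the action is timely.

TIMELY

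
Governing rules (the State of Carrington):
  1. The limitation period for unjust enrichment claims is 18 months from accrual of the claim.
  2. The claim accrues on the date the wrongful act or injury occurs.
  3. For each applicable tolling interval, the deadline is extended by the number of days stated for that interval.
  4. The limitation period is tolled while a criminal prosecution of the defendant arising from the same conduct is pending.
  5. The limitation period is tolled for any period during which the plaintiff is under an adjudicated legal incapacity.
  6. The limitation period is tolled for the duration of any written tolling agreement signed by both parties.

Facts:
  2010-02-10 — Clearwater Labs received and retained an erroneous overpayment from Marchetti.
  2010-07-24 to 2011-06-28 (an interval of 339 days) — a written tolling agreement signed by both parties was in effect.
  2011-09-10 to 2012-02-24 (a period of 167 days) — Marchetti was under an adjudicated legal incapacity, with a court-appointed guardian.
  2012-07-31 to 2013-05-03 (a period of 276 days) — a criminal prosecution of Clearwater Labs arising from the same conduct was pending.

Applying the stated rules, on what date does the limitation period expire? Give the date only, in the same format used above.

The claim accrued on 2010-02-10, the date of the act.
The untolled deadline — 18 months after 2010-02-10 — is 2011-08-10.
Because the written tolling agreement ran from 2010-07-24 to 2011-06-28, the deadline is extended by 339 days to 2012-07-14.
The plaintiff's legal incapacity from 2011-09-10 to 2012-02-24 tolled the period for 167 days, extending the deadline to 2012-12-28.
The pending criminal prosecution from 2012-07-31 to 2013-05-03 tolled the period for 276 days, extending the deadline to 2013-09-30.

2013-09-30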